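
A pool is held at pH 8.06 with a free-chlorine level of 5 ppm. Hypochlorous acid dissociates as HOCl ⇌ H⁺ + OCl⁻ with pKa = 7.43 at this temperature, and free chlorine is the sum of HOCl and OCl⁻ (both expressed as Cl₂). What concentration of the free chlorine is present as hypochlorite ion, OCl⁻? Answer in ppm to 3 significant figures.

4.05 ppm

[OCl⁻]/[HOCl] = 10^(pH − pKa) = 10^(8.06 − 7.43) = 10^0.63 = 4.266.
Fraction as HOCl = 1 / (1 + 4.266) = 0.1899.
OCl⁻ = (1 − 0.1899) × 5 ppm = 4.05 ppm.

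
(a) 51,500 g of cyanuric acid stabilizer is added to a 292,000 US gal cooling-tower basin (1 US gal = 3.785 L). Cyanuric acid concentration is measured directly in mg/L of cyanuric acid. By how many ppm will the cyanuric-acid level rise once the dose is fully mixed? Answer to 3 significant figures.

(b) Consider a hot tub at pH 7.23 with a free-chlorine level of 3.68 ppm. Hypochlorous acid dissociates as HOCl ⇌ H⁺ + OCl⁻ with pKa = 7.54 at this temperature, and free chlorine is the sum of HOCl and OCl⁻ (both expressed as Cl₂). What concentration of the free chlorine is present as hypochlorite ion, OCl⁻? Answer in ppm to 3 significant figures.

(a) Volume: 292,000 US gal × 3.785 L/gal = 1,105,220 L.
(a) Rise: 51,500 g / 1,105,220 L × 1000 = 46.6 mg/L.

(b) [OCl⁻]/[HOCl] = 10^(pH − pKa) = 10^(7.23 − 7.54) = 10^-0.31 = 0.4898.
(b) Fraction as HOCl = 1 / (1 + 0.4898) = 0.6712.
(b) OCl⁻ = (1 − 0.6712) × 3.68 ppm = 1.21 ppm.

(a) 46.6 ppm; (b) 1.21 ppm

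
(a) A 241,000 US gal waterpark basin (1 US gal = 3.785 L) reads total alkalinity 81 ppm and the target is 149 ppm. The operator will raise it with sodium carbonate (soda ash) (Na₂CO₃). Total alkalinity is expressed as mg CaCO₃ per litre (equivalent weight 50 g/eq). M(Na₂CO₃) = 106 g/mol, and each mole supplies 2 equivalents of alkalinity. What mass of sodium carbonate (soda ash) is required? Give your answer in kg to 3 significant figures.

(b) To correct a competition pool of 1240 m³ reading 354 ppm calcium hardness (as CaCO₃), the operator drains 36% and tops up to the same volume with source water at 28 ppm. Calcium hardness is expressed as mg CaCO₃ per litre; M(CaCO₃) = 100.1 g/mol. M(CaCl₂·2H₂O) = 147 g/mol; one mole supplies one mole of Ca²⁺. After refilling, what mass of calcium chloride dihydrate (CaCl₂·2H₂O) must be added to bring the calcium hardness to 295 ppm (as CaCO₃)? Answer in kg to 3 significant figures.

(a) Volume: 241,000 US gal × 3.785 L/gal = 912,185 L.
(a) Alkalinity to add: (149 − 81) = 68 mg/L as CaCO₃ × 912,185 L = 62,030 g as CaCO₃.
(a) Equivalents: 62,030 g ÷ 50 g/eq = 1241 eq.
(a) Each mole of Na₂CO₃ supplies 2 eq, so 1241 / 2 = 620.3 mol.
(a) Mass: 620.3 mol × 106 g/mol = 65,750 g.

(b) Volume: 1240 m³ = 1,240,000 L.
(b) After draining 36% and refilling: 354 × 0.64 + 28 × 0.36 = 236.64 ppm.
(b) Deficit to target: 295 − 236.64 = 58.36 mg/L.
(b) As CaCO₃: 58.36 mg/L × 1,240,000 L = 72,370 g; ÷ 100.1 = 722.9 mol Ca²⁺.
(b) Mass: 722.9 × 147 = 106,300 g.

(a) 65.8 kg; (b) 106 kg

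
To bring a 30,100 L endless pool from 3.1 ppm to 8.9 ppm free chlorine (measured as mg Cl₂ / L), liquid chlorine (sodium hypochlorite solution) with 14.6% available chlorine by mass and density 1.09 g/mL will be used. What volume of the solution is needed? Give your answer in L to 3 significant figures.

Chlorine deficit: 8.9 − 3.1 = 5.8 ppm = 5.8 mg/L as Cl₂.
Cl₂ equivalent needed: 5.8 mg/L × 30,100 L = 174,600 mg = 174.6 g.
Product at 14.6% available chlorine: 174.6 / 0.146 = 1196 g.
Volume at density 1.09 g/mL: 1196 g ÷ 1.09 g/mL = 1097 mL.

1.10 L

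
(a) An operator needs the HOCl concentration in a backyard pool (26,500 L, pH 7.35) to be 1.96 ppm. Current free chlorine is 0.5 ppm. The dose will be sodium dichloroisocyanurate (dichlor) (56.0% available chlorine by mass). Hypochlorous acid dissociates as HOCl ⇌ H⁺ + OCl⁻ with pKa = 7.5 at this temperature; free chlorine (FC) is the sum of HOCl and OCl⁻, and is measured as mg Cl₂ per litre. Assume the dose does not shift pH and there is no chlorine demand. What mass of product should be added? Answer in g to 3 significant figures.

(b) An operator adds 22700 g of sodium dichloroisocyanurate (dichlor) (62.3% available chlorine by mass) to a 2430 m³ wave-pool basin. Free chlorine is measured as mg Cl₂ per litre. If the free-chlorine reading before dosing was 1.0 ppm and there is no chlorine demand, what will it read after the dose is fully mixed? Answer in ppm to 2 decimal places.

(a) [OCl⁻]/[HOCl] = 10^(pH − pKa) = 10^(7.35 − 7.5) = 0.7079; fraction as HOCl = 1/(1 + 0.7079) = 0.5855.
(a) Free chlorine required for 1.96 ppm HOCl: 1.96 / 0.5855 = 3.348 ppm.
(a) FC to add: 3.348 − 0.5 = 2.848 mg/L as Cl₂.
(a) Cl₂ equivalent: 2.848 mg/L × 26,500 L = 75.46 g.
(a) Product at 56.0% available Cl: 75.46 / 0.56 = 134.8 g.

(b) Volume: 2430 m³ = 2,430,000 L.
(b) Available chlorine delivered: 22,700 g × 0.623 = 14,140 g as Cl₂.
(b) Concentration rise: 14,140 g / 2,430,000 L = 5.82 mg/L = 5.82 ppm.
(b) Final FC: 1.0 + 5.82 = 6.82 ppm.

(a) 135 g; (b) 6.82 ppm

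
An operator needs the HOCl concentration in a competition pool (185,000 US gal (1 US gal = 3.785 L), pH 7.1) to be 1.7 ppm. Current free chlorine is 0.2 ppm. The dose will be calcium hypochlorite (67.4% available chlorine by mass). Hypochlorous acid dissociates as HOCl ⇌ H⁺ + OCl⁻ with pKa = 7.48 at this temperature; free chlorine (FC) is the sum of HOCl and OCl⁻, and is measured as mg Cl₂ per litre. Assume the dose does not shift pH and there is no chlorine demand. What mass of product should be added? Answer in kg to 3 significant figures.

Volume: 185,000 US gal × 3.785 L/gal = 700,225 L.
[OCl⁻]/[HOCl] = 10^(pH − pKa) = 10^(7.1 − 7.48) = 0.4169; fraction as HOCl = 1/(1 + 0.4169) = 0.7058.
Free chlorine required for 1.7 ppm HOCl: 1.7 / 0.7058 = 2.409 ppm.
FC to add: 2.409 − 0.2 = 2.209 mg/L as Cl₂.
Cl₂ equivalent: 2.209 mg/L × 700,225 L = 1547 g.
Product at 67.4% available Cl: 1547 / 0.674 = 2295 g.

2.29 kg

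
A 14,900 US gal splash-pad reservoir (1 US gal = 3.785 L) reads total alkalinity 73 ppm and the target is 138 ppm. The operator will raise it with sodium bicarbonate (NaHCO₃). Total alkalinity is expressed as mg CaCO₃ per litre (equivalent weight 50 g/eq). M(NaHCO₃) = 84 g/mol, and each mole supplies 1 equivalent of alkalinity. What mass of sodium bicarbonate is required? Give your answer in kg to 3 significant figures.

Volume: 14,900 US gal × 3.785 L/gal = 56,396 L.
Alkalinity to add: (138 − 73) = 65 mg/L as CaCO₃ × 56,396 L = 3666 g as CaCO₃.
Equivalents: 3666 g ÷ 50 g/eq = 73.32 eq.
NaHCO₃ supplies 1 eq per mole → 73.32 mol.
Mass: 73.32 mol × 84 g/mol = 6158 g.

6.16 kg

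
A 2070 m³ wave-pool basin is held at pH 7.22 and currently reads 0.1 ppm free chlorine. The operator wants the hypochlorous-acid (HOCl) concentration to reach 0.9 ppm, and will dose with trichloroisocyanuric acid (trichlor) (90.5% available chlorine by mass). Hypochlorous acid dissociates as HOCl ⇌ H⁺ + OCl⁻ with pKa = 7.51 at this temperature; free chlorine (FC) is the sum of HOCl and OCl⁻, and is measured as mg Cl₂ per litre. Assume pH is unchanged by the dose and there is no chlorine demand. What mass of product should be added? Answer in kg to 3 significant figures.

2.89 kg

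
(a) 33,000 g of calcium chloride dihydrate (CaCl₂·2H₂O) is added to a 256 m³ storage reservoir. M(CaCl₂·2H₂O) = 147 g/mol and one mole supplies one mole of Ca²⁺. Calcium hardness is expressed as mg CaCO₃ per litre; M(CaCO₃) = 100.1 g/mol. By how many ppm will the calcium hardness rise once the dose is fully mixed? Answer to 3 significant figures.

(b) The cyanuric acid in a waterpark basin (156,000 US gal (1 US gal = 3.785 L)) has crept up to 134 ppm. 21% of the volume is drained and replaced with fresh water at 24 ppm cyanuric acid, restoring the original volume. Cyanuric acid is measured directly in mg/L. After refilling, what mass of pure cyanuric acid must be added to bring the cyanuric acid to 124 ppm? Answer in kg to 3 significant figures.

(a) Volume: 256 m³ = 256,000 L.
(a) Moles of Ca²⁺: 33,000 g ÷ 147 g/mol = 224.5 mol.
(a) As CaCO₃: 224.5 mol × 100.1 g/mol = 22,470 g.
(a) Rise: 22,470 g / 256,000 L × 1000 = 87.78 mg/L.

(b) Volume: 156,000 US gal × 3.785 L/gal = 590,460 L.
(b) After draining 21% and refilling: 134 × 0.79 + 24 × 0.21 = 110.9 ppm.
(b) Deficit to target: 124 − 110.9 = 13.1 mg/L.
(b) Mass: 13.1 mg/L × 590,460 L = 7735 g cyanuric acid.

(a) 87.8 ppm; (b) 7.74 kg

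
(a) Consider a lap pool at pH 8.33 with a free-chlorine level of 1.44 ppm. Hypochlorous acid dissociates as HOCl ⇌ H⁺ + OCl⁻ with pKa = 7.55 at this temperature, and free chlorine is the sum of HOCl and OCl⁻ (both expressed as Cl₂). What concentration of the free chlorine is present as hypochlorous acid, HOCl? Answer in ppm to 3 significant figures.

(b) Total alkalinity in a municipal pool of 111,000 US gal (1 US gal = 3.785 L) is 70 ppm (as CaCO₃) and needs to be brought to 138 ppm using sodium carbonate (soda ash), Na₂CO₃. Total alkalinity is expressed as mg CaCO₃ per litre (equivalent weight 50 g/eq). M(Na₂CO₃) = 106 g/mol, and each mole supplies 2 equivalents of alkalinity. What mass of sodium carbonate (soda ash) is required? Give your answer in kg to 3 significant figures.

(a) 0.205 ppm; (b) 30.3 kg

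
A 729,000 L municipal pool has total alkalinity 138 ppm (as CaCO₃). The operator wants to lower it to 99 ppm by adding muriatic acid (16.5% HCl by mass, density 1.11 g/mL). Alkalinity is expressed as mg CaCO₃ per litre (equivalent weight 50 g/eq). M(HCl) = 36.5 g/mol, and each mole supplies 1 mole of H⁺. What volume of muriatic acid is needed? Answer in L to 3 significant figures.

113 L

Alkalinity to neutralize: (138 − 99) = 39 mg/L as CaCO₃ × 729,000 L = 28,430 g as CaCO₃.
Equivalents of H⁺ required: 28,430 ÷ 50 g/eq = 568.6 eq = 568.6 mol HCl.
Mass of HCl: 568.6 × 36.5 = 20,750 g.
Mass of 16.5% solution: 20,750 / 0.165 = 125,800 g.
Volume: 125,800 g ÷ 1.11 g/mL = 113,300 mL.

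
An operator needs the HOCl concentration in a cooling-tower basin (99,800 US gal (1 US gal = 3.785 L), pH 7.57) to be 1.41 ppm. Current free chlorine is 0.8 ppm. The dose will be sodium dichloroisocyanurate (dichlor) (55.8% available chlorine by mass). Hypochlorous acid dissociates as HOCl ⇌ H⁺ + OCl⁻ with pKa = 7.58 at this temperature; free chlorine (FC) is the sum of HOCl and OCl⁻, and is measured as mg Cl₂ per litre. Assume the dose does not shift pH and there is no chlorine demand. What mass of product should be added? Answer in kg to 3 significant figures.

1.35 kg

Volume: 99,800 US gal × 3.785 L/gal = 377,743 L.
[OCl⁻]/[HOCl] = 10^(pH − pKa) = 10^(7.57 − 7.58) = 0.9772; fraction as HOCl = 1/(1 + 0.9772) = 0.5058.
Free chlorine required for 1.41 ppm HOCl: 1.41 / 0.5058 = 2.788 ppm.
FC to add: 2.788 − 0.8 = 1.988 mg/L as Cl₂.
Cl₂ equivalent: 1.988 mg/L × 377,743 L = 750.9 g.
Product at 55.8% available Cl: 750.9 / 0.558 = 1346 g.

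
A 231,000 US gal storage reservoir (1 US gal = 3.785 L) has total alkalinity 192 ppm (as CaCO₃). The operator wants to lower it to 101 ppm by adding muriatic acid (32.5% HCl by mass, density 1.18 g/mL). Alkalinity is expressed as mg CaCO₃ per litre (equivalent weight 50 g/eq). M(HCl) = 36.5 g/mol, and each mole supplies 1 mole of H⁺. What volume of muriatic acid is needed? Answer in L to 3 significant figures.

151 L

Volume: 231,000 US gal × 3.785 L/gal = 874,335 L.
Alkalinity to neutralize: (192 − 101) = 91 mg/L as CaCO₃ × 874,335 L = 79,560 g as CaCO₃.
Equivalents of H⁺ required: 79,560 ÷ 50 g/eq = 1591 eq = 1591 mol HCl.
Mass of HCl: 1591 × 36.5 = 58,080 g.
Mass of 32.5% solution: 58,080 / 0.325 = 178,700 g.
Volume: 178,700 g ÷ 1.18 g/mL = 151,500 mL.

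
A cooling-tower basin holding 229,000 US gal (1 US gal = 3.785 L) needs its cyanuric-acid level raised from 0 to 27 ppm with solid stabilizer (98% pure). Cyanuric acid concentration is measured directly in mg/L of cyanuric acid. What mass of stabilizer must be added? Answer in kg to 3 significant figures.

23.9 kg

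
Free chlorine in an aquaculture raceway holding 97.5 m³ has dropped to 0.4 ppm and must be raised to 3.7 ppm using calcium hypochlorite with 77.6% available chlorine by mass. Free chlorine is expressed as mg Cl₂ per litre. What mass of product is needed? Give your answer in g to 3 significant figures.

Volume: 97.5 m³ = 97,500 L.
Chlorine deficit: 3.7 − 0.4 = 3.3 ppm = 3.3 mg/L as Cl₂.
Cl₂ equivalent needed: 3.3 mg/L × 97,500 L = 321,800 mg = 321.8 g.
Product at 77.6% available chlorine: 321.8 / 0.776 = 414.6 g.

415 g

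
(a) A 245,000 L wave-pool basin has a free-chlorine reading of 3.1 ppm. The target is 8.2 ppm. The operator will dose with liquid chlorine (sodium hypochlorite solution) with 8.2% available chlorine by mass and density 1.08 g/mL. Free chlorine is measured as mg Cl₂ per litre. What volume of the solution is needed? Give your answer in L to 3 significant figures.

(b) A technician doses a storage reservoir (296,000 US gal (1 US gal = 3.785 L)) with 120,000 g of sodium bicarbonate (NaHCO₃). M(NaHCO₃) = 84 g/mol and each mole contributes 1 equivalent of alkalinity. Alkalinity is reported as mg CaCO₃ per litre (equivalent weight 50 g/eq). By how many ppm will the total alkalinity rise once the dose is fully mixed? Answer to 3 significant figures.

(a) 14.1 L; (b) 63.8 ppm

(a) Chlorine deficit: 8.2 − 3.1 = 5.1 ppm = 5.1 mg/L as Cl₂.
(a) Cl₂ equivalent needed: 5.1 mg/L × 245,000 L = 1,250,000 mg = 1250 g.
(a) Product at 8.2% available chlorine: 1250 / 0.082 = 15,240 g.
(a) Volume at density 1.08 g/mL: 15,240 g ÷ 1.08 g/mL = 14,110 mL.

(b) Volume: 296,000 US gal × 3.785 L/gal = 1,120,360 L.
(b) Moles of NaHCO₃: 120,000 g ÷ 84 g/mol = 1429 mol → 1429 eq of alkalinity.
(b) As CaCO₃: 1429 eq × 50 g/eq = 71,430 g.
(b) Rise: 71,430 g / 1,120,360 L × 1000 = 63.76 mg/L.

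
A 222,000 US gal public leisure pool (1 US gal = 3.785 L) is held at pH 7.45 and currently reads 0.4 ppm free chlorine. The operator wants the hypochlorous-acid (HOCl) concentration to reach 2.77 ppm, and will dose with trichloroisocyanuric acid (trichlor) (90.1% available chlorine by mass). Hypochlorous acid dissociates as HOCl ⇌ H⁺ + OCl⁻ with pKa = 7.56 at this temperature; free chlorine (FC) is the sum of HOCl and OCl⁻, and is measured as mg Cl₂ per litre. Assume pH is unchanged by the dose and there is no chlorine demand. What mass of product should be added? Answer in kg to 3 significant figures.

4.22 kg

Volume: 222,000 US gal × 3.785 L/gal = 840,270 L.
[OCl⁻]/[HOCl] = 10^(pH − pKa) = 10^(7.45 − 7.56) = 0.7762; fraction as HOCl = 1/(1 + 0.7762) = 0.563.
Free chlorine required for 2.77 ppm HOCl: 2.77 / 0.563 = 4.92 ppm.
FC to add: 4.92 − 0.4 = 4.52 mg/L as Cl₂.
Cl₂ equivalent: 4.52 mg/L × 840,270 L = 3798 g.
Product at 90.1% available Cl: 3798 / 0.901 = 4216 g.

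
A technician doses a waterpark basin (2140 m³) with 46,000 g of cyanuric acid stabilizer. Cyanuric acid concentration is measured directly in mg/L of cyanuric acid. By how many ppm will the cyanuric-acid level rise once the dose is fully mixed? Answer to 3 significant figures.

Volume: 2140 m³ = 2,140,000 L.
Rise: 46,000 g / 2,140,000 L × 1000 = 21.5 mg/L.

21.5 ppm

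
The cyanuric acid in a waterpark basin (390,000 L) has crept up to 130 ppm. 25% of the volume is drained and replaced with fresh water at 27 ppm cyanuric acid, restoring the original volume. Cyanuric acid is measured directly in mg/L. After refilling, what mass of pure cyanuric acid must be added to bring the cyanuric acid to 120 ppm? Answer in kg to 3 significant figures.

6.14 kg

After draining 25% and refilling: 130 × 0.75 + 27 × 0.25 = 104.25 ppm.
Deficit to target: 120 − 104.25 = 15.75 mg/L.
Mass: 15.75 mg/L × 390,000 L = 6142 g cyanuric acid.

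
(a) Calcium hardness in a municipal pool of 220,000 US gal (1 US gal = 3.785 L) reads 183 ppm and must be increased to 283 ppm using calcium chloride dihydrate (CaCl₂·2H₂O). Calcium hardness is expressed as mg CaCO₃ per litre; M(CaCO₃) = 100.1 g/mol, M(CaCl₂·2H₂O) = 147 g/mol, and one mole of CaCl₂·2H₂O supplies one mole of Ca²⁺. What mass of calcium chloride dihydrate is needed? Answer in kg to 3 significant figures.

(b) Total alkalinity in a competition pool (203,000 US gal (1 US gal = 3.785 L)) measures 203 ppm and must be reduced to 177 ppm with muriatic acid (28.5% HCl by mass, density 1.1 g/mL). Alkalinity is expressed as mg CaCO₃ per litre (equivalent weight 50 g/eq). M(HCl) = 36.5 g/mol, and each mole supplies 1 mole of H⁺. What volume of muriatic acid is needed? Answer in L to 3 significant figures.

(a) Volume: 220,000 US gal × 3.785 L/gal = 832,700 L.
(a) Hardness to add: (283 − 183) = 100 mg/L as CaCO₃ × 832,700 L = 83,270 g as CaCO₃.
(a) Moles of Ca²⁺ (1 mol Ca²⁺ ≡ 1 mol CaCO₃): 83,270 / 100.1 g/mol = 831.9 mol.
(a) Mass of CaCl₂·2H₂O: 831.9 × 147 = 122,300 g.

(b) Volume: 203,000 US gal × 3.785 L/gal = 768,355 L.
(b) Alkalinity to neutralize: (203 − 177) = 26 mg/L as CaCO₃ × 768,355 L = 19,980 g as CaCO₃.
(b) Equivalents of H⁺ required: 19,980 ÷ 50 g/eq = 399.5 eq = 399.5 mol HCl.
(b) Mass of HCl: 399.5 × 36.5 = 14,580 g.
(b) Mass of 28.5% solution: 14,580 / 0.285 = 51,170 g.
(b) Volume: 51,170 g ÷ 1.1 g/mL = 46,520 mL.

(a) 122 kg; (b) 46.5 L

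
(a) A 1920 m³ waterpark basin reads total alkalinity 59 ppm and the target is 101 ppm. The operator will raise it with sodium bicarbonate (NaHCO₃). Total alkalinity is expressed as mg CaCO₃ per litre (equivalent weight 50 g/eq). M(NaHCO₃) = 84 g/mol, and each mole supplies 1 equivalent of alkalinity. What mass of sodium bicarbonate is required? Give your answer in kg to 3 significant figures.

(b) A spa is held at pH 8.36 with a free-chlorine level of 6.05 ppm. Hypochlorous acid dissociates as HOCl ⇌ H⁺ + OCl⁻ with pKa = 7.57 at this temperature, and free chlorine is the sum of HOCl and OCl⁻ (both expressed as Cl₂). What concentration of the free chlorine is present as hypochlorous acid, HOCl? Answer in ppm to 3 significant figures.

(a) Volume: 1920 m³ = 1,920,000 L.
(a) Alkalinity to add: (101 − 59) = 42 mg/L as CaCO₃ × 1,920,000 L = 80,640 g as CaCO₃.
(a) Equivalents: 80,640 g ÷ 50 g/eq = 1613 eq.
(a) NaHCO₃ supplies 1 eq per mole → 1613 mol.
(a) Mass: 1613 mol × 84 g/mol = 135,500 g.

(b) [OCl⁻]/[HOCl] = 10^(pH − pKa) = 10^(8.36 − 7.57) = 10^0.79 = 6.166.
(b) Fraction as HOCl = 1 / (1 + 6.166) = 0.1395.
(b) HOCl = 0.1395 × 6.05 ppm = 0.8443 ppm.

(a) 135 kg; (b) 0.844 ppm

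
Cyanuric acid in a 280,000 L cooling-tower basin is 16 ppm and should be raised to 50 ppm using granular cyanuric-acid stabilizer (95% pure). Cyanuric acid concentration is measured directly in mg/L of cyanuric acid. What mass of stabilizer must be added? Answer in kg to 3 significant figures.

10.0 kg

CYA to add: (50 − 16) = 34 mg/L × 280,000 L = 9520 g cyanuric acid.
At 95% purity: 9520 / 0.95 = 10,020 g product.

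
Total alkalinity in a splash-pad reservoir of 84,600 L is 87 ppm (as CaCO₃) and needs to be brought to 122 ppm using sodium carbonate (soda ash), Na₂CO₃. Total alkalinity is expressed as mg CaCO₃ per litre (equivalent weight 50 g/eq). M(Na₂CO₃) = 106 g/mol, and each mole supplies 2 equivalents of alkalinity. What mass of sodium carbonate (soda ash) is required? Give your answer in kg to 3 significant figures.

3.14 kg

Alkalinity to add: (122 − 87) = 35 mg/L as CaCO₃ × 84,600 L = 2961 g as CaCO₃.
Equivalents: 2961 g ÷ 50 g/eq = 59.22 eq.
Each mole of Na₂CO₃ supplies 2 eq, so 59.22 / 2 = 29.61 mol.
Mass: 29.61 mol × 106 g/mol = 3139 g.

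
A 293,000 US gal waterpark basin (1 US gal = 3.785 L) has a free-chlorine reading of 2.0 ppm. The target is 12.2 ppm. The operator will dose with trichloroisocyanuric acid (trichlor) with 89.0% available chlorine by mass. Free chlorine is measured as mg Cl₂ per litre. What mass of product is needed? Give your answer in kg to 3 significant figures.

12.7 kg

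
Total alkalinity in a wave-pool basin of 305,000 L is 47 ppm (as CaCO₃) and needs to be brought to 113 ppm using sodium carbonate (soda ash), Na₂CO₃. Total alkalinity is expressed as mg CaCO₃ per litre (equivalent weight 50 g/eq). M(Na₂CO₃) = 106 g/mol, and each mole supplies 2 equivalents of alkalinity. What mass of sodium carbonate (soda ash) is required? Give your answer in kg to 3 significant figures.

Alkalinity to add: (113 − 47) = 66 mg/L as CaCO₃ × 305,000 L = 20,130 g as CaCO₃.
Equivalents: 20,130 g ÷ 50 g/eq = 402.6 eq.
Each mole of Na₂CO₃ supplies 2 eq, so 402.6 / 2 = 201.3 mol.
Mass: 201.3 mol × 106 g/mol = 21,340 g.

21.3 kg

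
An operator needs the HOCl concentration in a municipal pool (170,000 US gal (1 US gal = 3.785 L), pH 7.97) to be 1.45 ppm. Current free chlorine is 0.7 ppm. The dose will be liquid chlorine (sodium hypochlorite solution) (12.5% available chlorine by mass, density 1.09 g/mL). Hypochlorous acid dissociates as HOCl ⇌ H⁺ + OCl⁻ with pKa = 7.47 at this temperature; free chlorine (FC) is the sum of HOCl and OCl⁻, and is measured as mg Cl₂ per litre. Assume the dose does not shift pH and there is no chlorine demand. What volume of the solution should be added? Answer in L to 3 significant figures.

Volume: 170,000 US gal × 3.785 L/gal = 643,450 L.
[OCl⁻]/[HOCl] = 10^(pH − pKa) = 10^(7.97 − 7.47) = 3.162; fraction as HOCl = 1/(1 + 3.162) = 0.2403.
Free chlorine required for 1.45 ppm HOCl: 1.45 / 0.2403 = 6.035 ppm.
FC to add: 6.035 − 0.7 = 5.335 mg/L as Cl₂.
Cl₂ equivalent: 5.335 mg/L × 643,450 L = 3433 g.
Product at 12.5% available Cl: 3433 / 0.125 = 27,460 g.
Volume: 27,460 g ÷ 1.09 g/mL = 25,200 mL.

25.2 L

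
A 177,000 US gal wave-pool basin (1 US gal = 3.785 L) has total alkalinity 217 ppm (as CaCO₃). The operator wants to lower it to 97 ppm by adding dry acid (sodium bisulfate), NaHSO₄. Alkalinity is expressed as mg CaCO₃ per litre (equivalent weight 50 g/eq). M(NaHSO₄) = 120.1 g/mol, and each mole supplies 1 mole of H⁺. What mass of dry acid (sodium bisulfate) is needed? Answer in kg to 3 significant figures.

Volume: 177,000 US gal × 3.785 L/gal = 669,945 L.
Alkalinity to neutralize: (217 − 97) = 120 mg/L as CaCO₃ × 669,945 L = 80,390 g as CaCO₃.
Equivalents of H⁺ required: 80,390 ÷ 50 g/eq = 1608 eq = 1608 mol NaHSO₄.
Mass of NaHSO₄: 1608 × 120.1 = 193,100 g.

193 kg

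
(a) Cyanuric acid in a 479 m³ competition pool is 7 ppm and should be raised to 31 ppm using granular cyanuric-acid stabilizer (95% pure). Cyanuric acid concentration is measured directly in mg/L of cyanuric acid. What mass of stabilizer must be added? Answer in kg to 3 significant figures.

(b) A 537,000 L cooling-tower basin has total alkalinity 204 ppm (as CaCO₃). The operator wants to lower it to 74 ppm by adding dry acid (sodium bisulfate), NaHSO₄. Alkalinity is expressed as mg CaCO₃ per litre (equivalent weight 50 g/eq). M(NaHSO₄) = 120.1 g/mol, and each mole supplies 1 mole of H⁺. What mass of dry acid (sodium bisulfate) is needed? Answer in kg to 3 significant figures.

(a) 12.1 kg; (b) 168 kg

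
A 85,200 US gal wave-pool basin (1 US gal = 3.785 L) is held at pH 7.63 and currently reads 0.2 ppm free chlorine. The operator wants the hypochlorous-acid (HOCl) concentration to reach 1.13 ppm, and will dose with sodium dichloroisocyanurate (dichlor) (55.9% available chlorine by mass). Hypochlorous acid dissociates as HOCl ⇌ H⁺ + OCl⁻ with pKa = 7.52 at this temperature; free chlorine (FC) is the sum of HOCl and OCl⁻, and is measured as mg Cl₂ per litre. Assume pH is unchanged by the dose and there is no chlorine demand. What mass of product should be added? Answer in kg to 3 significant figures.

Volume: 85,200 US gal × 3.785 L/gal = 322,482 L.
[OCl⁻]/[HOCl] = 10^(pH − pKa) = 10^(7.63 − 7.52) = 1.288; fraction as HOCl = 1/(1 + 1.288) = 0.437.
Free chlorine required for 1.13 ppm HOCl: 1.13 / 0.437 = 2.586 ppm.
FC to add: 2.586 − 0.2 = 2.386 mg/L as Cl₂.
Cl₂ equivalent: 2.386 mg/L × 322,482 L = 769.4 g.
Product at 55.9% available Cl: 769.4 / 0.559 = 1376 g.

1.38 kg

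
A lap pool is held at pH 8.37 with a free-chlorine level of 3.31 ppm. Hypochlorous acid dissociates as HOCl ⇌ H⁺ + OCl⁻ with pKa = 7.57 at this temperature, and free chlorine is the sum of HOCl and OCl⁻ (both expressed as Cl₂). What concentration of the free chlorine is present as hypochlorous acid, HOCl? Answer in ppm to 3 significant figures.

[OCl⁻]/[HOCl] = 10^(pH − pKa) = 10^(8.37 − 7.57) = 10^0.80 = 6.31.
Fraction as HOCl = 1 / (1 + 6.31) = 0.1368.
HOCl = 0.1368 × 3.31 ppm = 0.4528 ppm.

0.453 ppm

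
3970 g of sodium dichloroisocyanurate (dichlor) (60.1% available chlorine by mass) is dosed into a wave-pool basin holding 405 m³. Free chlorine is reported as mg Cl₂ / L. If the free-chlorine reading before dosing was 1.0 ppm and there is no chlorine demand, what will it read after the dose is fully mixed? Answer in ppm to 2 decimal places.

6.89 ppm

Volume: 405 m³ = 405,000 L.
Available chlorine delivered: 3970 g × 0.601 = 2386 g as Cl₂.
Concentration rise: 2386 g / 405,000 L = 5.891 mg/L = 5.89 ppm.
Final FC: 1.0 + 5.89 = 6.89 ppm.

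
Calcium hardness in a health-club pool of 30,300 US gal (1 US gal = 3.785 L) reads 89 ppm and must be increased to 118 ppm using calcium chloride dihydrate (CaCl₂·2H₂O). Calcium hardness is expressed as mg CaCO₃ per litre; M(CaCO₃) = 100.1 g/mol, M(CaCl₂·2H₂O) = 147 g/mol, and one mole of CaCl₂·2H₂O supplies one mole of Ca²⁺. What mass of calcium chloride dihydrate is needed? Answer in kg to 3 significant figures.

Volume: 30,300 US gal × 3.785 L/gal = 114,686 L.
Hardness to add: (118 − 89) = 29 mg/L as CaCO₃ × 114,686 L = 3326 g as CaCO₃.
Moles of Ca²⁺ (1 mol Ca²⁺ ≡ 1 mol CaCO₃): 3326 / 100.1 g/mol = 33.23 mol.
Mass of CaCl₂·2H₂O: 33.23 × 147 = 4884 g.

4.88 kg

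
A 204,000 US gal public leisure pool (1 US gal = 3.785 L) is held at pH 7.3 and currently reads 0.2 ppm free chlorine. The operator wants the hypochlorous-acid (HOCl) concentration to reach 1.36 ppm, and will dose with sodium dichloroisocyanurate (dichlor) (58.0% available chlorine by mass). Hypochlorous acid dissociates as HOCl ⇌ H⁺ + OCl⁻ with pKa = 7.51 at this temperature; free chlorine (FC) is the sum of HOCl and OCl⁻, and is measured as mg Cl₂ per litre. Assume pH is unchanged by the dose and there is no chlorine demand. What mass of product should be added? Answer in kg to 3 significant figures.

2.66 kg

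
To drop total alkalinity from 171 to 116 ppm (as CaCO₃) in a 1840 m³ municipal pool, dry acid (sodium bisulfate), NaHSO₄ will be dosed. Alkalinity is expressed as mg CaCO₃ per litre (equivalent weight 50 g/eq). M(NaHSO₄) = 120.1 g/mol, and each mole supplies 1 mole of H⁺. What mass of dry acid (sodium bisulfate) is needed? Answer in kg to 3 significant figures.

Volume: 1840 m³ = 1,840,000 L.
Alkalinity to neutralize: (171 − 116) = 55 mg/L as CaCO₃ × 1,840,000 L = 101,200 g as CaCO₃.
Equivalents of H⁺ required: 101,200 ÷ 50 g/eq = 2024 eq = 2024 mol NaHSO₄.
Mass of NaHSO₄: 2024 × 120.1 = 243,100 g.

243 kg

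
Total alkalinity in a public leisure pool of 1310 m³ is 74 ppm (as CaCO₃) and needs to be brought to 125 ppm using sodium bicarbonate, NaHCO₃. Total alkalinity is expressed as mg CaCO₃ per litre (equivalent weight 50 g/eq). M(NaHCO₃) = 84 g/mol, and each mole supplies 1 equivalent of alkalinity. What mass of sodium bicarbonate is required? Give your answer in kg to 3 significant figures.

Volume: 1310 m³ = 1,310,000 L.
Alkalinity to add: (125 − 74) = 51 mg/L as CaCO₃ × 1,310,000 L = 66,810 g as CaCO₃.
Equivalents: 66,810 g ÷ 50 g/eq = 1336 eq.
NaHCO₃ supplies 1 eq per mole → 1336 mol.
Mass: 1336 mol × 84 g/mol = 112,200 g.

112 kg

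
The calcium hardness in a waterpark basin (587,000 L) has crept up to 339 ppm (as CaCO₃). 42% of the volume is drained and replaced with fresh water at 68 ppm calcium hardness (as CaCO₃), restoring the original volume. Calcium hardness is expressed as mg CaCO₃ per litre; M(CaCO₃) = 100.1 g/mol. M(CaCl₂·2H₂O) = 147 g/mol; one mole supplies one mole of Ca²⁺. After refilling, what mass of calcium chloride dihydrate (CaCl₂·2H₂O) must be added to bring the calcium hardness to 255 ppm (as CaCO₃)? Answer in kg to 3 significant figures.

After draining 42% and refilling: 339 × 0.58 + 68 × 0.42 = 225.18 ppm.
Deficit to target: 255 − 225.18 = 29.82 mg/L.
As CaCO₃: 29.82 mg/L × 587,000 L = 17,500 g; ÷ 100.1 = 174.9 mol Ca²⁺.
Mass: 174.9 × 147 = 25,710 g.

25.7 kg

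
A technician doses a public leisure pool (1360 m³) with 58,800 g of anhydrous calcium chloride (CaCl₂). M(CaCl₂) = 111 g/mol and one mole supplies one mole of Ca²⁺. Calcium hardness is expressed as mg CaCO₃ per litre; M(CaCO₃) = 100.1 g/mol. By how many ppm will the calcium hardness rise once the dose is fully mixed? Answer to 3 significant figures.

Volume: 1360 m³ = 1,360,000 L.
Moles of Ca²⁺: 58,800 g ÷ 111 g/mol = 529.7 mol.
As CaCO₃: 529.7 mol × 100.1 g/mol = 53,030 g.
Rise: 53,030 g / 1,360,000 L × 1000 = 38.99 mg/L.

39.0 ppm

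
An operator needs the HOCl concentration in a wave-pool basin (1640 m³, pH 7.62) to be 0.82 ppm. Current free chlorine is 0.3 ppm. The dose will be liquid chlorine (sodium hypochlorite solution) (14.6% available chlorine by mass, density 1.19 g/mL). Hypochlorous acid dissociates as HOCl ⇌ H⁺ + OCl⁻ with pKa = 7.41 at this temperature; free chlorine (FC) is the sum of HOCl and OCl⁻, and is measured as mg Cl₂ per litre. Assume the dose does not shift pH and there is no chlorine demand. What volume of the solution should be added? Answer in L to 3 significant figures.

Volume: 1640 m³ = 1,640,000 L.
[OCl⁻]/[HOCl] = 10^(pH − pKa) = 10^(7.62 − 7.41) = 1.622; fraction as HOCl = 1/(1 + 1.622) = 0.3814.
Free chlorine required for 0.82 ppm HOCl: 0.82 / 0.3814 = 2.15 ppm.
FC to add: 2.15 − 0.3 = 1.85 mg/L as Cl₂.
Cl₂ equivalent: 1.85 mg/L × 1,640,000 L = 3034 g.
Product at 14.6% available Cl: 3034 / 0.146 = 20,780 g.
Volume: 20,780 g ÷ 1.19 g/mL = 17,460 mL.

17.5 L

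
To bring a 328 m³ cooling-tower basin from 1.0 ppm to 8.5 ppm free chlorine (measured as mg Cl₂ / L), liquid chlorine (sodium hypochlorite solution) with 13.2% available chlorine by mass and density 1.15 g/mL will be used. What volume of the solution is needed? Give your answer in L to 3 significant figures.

16.2 L

Volume: 328 m³ = 328,000 L.
Chlorine deficit: 8.5 − 1.0 = 7.5 ppm = 7.5 mg/L as Cl₂.
Cl₂ equivalent needed: 7.5 mg/L × 328,000 L = 2,460,000 mg = 2460 g.
Product at 13.2% available chlorine: 2460 / 0.132 = 18,640 g.
Volume at density 1.15 g/mL: 18,640 g ÷ 1.15 g/mL = 16,210 mL.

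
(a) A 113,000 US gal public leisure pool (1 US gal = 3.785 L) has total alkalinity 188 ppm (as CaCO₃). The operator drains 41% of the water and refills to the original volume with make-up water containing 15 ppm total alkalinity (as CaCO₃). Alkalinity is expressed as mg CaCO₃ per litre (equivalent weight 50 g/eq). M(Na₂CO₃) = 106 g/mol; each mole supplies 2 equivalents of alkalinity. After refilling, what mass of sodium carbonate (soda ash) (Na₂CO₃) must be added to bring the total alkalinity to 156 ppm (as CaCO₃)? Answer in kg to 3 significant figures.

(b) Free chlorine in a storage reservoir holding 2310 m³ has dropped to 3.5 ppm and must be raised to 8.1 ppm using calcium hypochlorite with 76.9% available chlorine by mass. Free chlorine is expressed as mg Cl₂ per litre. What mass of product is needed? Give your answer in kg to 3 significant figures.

(a) 17.6 kg; (b) 13.8 kg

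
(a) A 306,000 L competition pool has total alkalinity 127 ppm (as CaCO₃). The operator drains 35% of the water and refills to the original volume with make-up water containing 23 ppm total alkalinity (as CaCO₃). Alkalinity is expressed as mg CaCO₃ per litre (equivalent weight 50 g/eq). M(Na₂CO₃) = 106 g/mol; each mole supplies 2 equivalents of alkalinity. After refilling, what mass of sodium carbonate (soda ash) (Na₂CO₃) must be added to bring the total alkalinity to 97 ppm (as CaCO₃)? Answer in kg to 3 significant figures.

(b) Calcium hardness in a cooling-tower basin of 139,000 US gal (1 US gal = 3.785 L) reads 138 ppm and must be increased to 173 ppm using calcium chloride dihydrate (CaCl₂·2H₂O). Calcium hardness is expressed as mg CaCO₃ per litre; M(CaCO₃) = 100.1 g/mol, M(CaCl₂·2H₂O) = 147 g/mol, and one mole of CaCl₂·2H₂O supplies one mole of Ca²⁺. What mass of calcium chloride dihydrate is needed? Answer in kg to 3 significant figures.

(a) 2.08 kg; (b) 27.0 kg

(a) After draining 35% and refilling: 127 × 0.65 + 23 × 0.35 = 90.6 ppm.
(a) Deficit to target: 97 − 90.6 = 6.4 mg/L.
(a) As CaCO₃: 6.4 mg/L × 306,000 L = 1958 g; ÷ 50 g/eq ÷ 2 = 19.58 mol Na₂CO₃.
(a) Mass: 19.58 × 106 = 2076 g.

(b) Volume: 139,000 US gal × 3.785 L/gal = 526,115 L.
(b) Hardness to add: (173 − 138) = 35 mg/L as CaCO₃ × 526,115 L = 18,410 g as CaCO₃.
(b) Moles of Ca²⁺ (1 mol Ca²⁺ ≡ 1 mol CaCO₃): 18,410 / 100.1 g/mol = 184 mol.
(b) Mass of CaCl₂·2H₂O: 184 × 147 = 27,040 g.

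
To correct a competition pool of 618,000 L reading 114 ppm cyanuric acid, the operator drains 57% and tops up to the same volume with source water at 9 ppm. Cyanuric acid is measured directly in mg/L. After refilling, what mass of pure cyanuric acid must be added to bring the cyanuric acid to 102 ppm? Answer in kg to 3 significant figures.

29.6 kg

After draining 57% and refilling: 114 × 0.43 + 9 × 0.57 = 54.15 ppm.
Deficit to target: 102 − 54.15 = 47.85 mg/L.
Mass: 47.85 mg/L × 618,000 L = 29,570 g cyanuric acid.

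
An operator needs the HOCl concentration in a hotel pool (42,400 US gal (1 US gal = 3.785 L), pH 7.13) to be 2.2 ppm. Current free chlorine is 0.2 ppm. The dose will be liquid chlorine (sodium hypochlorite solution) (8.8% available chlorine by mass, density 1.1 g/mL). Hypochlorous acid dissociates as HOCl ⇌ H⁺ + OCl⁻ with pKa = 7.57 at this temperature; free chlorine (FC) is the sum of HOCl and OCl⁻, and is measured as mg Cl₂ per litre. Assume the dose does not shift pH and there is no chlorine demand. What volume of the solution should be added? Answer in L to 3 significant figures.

Volume: 42,400 US gal × 3.785 L/gal = 160,484 L.
[OCl⁻]/[HOCl] = 10^(pH − pKa) = 10^(7.13 − 7.57) = 0.3631; fraction as HOCl = 1/(1 + 0.3631) = 0.7336.
Free chlorine required for 2.2 ppm HOCl: 2.2 / 0.7336 = 2.999 ppm.
FC to add: 2.999 − 0.2 = 2.799 mg/L as Cl₂.
Cl₂ equivalent: 2.799 mg/L × 160,484 L = 449.2 g.
Product at 8.8% available Cl: 449.2 / 0.088 = 5104 g.
Volume: 5104 g ÷ 1.1 g/mL = 4640 mL.

4.64 L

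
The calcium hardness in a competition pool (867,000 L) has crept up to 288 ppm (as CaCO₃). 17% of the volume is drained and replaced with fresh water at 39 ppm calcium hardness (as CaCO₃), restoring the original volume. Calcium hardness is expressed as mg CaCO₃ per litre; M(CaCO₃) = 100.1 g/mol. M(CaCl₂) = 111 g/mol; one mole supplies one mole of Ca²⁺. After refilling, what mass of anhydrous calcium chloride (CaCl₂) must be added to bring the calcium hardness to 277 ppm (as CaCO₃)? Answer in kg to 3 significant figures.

After draining 17% and refilling: 288 × 0.83 + 39 × 0.17 = 245.67 ppm.
Deficit to target: 277 − 245.67 = 31.33 mg/L.
As CaCO₃: 31.33 mg/L × 867,000 L = 27,160 g; ÷ 100.1 = 271.4 mol Ca²⁺.
Mass: 271.4 × 111 = 30,120 g.

30.1 kg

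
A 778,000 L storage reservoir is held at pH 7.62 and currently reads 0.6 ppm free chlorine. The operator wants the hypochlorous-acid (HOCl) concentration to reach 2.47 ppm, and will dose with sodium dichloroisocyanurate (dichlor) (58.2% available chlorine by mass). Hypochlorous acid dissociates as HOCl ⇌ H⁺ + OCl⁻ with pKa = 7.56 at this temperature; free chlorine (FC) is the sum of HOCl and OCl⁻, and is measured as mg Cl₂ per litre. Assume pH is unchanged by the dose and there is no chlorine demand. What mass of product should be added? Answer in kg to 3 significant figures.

6.29 kg

[OCl⁻]/[HOCl] = 10^(pH − pKa) = 10^(7.62 − 7.56) = 1.148; fraction as HOCl = 1/(1 + 1.148) = 0.4655.
Free chlorine required for 2.47 ppm HOCl: 2.47 / 0.4655 = 5.306 ppm.
FC to add: 5.306 − 0.6 = 4.706 mg/L as Cl₂.
Cl₂ equivalent: 4.706 mg/L × 778,000 L = 3661 g.
Product at 58.2% available Cl: 3661 / 0.582 = 6291 g.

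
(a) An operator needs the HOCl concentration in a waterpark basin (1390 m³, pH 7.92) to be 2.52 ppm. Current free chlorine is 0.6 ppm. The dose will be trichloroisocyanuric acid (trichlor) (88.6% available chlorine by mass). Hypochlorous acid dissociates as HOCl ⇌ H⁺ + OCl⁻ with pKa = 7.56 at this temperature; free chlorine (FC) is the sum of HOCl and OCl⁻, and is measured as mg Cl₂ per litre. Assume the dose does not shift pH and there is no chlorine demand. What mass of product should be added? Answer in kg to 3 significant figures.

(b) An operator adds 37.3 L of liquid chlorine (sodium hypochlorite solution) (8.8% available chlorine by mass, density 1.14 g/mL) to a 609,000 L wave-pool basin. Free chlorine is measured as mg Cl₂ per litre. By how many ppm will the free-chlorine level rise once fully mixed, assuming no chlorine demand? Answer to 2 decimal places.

(a) 12.1 kg; (b) 6.14 ppm

(a) Volume: 1390 m³ = 1,390,000 L.
(a) [OCl⁻]/[HOCl] = 10^(pH − pKa) = 10^(7.92 − 7.56) = 2.291; fraction as HOCl = 1/(1 + 2.291) = 0.3039.
(a) Free chlorine required for 2.52 ppm HOCl: 2.52 / 0.3039 = 8.293 ppm.
(a) FC to add: 8.293 − 0.6 = 7.693 mg/L as Cl₂.
(a) Cl₂ equivalent: 7.693 mg/L × 1,390,000 L = 10,690 g.
(a) Product at 88.6% available Cl: 10,690 / 0.886 = 12,070 g.

(b) Mass of solution: 37.3 L × 1000 mL/L × 1.14 g/mL = 42,520 g.
(b) Available chlorine delivered: 42,520 g × 0.088 = 3742 g as Cl₂.
(b) Concentration rise: 3742 g / 609,000 L = 6.144 mg/L = 6.14 ppm.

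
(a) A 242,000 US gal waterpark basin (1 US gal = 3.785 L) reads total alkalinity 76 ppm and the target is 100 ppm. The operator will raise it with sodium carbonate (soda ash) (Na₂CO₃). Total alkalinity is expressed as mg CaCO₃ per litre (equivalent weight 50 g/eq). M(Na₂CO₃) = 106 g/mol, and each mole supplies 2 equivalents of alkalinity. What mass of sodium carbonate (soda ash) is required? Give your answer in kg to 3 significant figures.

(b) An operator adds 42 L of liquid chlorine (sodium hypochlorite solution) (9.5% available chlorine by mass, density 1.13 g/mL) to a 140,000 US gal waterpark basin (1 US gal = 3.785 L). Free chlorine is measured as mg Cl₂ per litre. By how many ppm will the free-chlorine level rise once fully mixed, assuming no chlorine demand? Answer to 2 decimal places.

(a) 23.3 kg; (b) 8.51 ppm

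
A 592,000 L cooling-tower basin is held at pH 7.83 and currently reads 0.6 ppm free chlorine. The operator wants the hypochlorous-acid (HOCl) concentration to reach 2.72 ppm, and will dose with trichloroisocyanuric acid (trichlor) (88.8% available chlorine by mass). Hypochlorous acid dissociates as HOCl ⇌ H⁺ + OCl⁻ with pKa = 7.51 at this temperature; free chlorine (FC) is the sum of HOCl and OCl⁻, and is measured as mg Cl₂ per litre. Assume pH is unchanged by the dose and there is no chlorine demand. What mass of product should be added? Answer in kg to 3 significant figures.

5.20 kg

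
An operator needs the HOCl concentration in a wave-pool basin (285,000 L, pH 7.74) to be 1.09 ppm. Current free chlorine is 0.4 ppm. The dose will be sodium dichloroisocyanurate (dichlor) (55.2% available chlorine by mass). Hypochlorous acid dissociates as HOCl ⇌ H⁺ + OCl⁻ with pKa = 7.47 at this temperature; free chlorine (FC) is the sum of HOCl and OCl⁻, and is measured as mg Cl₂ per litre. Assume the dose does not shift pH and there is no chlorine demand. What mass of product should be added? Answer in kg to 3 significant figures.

1.40 kg

[OCl⁻]/[HOCl] = 10^(pH − pKa) = 10^(7.74 − 7.47) = 1.862; fraction as HOCl = 1/(1 + 1.862) = 0.3494.
Free chlorine required for 1.09 ppm HOCl: 1.09 / 0.3494 = 3.12 ppm.
FC to add: 3.12 − 0.4 = 2.72 mg/L as Cl₂.
Cl₂ equivalent: 2.72 mg/L × 285,000 L = 775.1 g.
Product at 55.2% available Cl: 775.1 / 0.552 = 1404 g.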